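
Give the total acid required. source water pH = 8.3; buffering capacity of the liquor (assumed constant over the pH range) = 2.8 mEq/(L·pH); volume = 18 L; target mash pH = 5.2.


acid = buffering capacity · (pH_source − pH_target) · V
acid = 2.8 · (8.3 − 5.2) · 18

156.2400 mEq


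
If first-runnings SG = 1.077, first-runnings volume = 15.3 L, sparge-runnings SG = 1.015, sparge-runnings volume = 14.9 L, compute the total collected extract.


total = Σ (SG_i − 1)·1000·V_i
first = (1.077 − 1)·1000·15.3 = 1178.1000
sparge = (1.015 − 1)·1000·14.9 = 223.5000
total = 1178.1000 + 223.5000

1401.6000 gravity·L


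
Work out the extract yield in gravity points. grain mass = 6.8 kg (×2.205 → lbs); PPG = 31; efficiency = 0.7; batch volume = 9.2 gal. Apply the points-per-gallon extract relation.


points = lbs × PPG × eff / vol
lbs = 6.8 × 2.205 = 14.9940
points = 14.9940 × 31 × 0.7 / 9.2

35.3663 points


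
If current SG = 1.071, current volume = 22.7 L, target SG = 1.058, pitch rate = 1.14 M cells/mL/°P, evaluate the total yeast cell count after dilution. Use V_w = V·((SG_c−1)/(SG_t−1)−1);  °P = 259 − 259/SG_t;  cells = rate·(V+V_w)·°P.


V_w = 22.7·((1.071−1)/(1.058−1)−1) = 5.0879
V_final = 22.7 + 5.0879 = 27.7879
°P = 259 − 259/1.058 = 14.1985
cells = 1.14·27.7879·14.1985

449.7831 billion cells


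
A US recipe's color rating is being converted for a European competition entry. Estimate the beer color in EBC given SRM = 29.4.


EBC = SRM · 1.97
EBC = 29.4 · 1.97

57.9180 EBC


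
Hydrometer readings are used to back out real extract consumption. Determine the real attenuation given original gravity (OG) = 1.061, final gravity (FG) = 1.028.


AA = (OG−FG)/(OG−1)·100;  RA = AA·0.8192
AA = (1.061 − 1.028)/(1.061 − 1)·100 = 54.0984
RA = 54.0984·0.8192

44.3174 %


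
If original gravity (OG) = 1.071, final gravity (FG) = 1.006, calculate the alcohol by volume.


ABV = (OG − FG) · 131.25
ABV = (1.071 − 1.006) · 131.25

8.5312 % ABV


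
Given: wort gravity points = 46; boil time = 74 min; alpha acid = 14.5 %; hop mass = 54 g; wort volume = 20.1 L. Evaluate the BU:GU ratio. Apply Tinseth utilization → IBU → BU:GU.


U = 1.65·0.000125^(GP/1000)·(1−e^(−0.04t))/4.15;  IBU = (α/100)·m·U·1000/V;  BU:GU = IBU/GP
U = 1.65·0.000125^(46/1000)·(1−e^(−0.04·74))/4.15 = 0.2493
IBU = (14.5/100)·54·0.2493·1000/20.1 = 97.1294
BU:GU = 97.1294/46

2.1115


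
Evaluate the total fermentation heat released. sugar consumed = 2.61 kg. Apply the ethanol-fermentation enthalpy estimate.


Q = m_sugar · 590 kJ/kg
Q = 2.61 · 590

1539.9000 kJ


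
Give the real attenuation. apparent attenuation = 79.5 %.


RA = AA · 0.8192
RA = 79.5 · 0.8192

65.1264 %


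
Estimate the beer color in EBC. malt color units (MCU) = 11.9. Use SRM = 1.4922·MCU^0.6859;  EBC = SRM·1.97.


SRM = 1.4922·11.9^0.6859 = 8.1573
EBC = 8.1573·1.97

16.0698 EBC


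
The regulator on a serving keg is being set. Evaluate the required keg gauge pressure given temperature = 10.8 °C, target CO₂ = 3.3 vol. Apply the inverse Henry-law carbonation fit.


psi = vols/(0.01821 + 0.09011·e^(−0.04·T)) − 14.695
psi = 3.3/(0.01821 + 0.09011·e^(−0.04·10.8)) − 14.695

28.3240 psi


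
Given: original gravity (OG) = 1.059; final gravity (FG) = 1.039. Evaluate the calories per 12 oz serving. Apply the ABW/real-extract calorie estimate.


ABW = (OG−FG)·131.25·0.79/FG;  °P = 259 − 259/SG (for OG→OE and FG→AE);  RE = 0.1808·OE + 0.8192·AE;  Cal = (6.9·ABW + 4·(RE−0.1))·FG·3.55
ABW = (1.059 − 1.039)·131.25·0.79/1.039 = 1.9959
OE = 259 − 259/1.059 = 14.4297 °P
AE = 259 − 259/1.039 = 9.7218 °P
RE = 0.1808·14.4297 + 0.8192·9.7218 = 10.5730 °P
Cal = (6.9·1.9959 + 4·(10.5730−0.1))·1.039·3.55

205.3133 kcal


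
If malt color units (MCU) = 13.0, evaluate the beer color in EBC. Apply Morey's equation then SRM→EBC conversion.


SRM = 1.4922·MCU^0.6859;  EBC = SRM·1.97
SRM = 1.4922·13.0^0.6859 = 8.6672
EBC = 8.6672·1.97

17.0745 EBC


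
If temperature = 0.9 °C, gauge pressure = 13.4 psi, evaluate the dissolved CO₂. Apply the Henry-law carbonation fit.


vols = (P + 14.695)·(0.01821 + 0.09011·e^(−0.04·T))
vols = (13.4 + 14.695)·(0.01821 + 0.09011·e^(−0.04·0.9))

2.9537 volumes


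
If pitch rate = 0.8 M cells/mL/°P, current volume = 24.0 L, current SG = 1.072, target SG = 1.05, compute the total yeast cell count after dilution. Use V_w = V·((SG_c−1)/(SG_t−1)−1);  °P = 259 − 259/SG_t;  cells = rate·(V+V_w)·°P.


V_w = 24.0·((1.072−1)/(1.05−1)−1) = 10.5600
V_final = 24.0 + 10.5600 = 34.5600
°P = 259 − 259/1.05 = 12.3333
cells = 0.8·34.5600·12.3333

340.9920 billion cells


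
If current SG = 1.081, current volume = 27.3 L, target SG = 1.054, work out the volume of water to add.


V_water = V·((SG_curr − 1)/(SG_target − 1) − 1)
V_water = 27.3·((1.081 − 1)/(1.054 − 1) − 1)

13.6500 L


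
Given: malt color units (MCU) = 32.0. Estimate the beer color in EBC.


SRM = 1.4922·MCU^0.6859;  EBC = SRM·1.97
SRM = 1.4922·32.0^0.6859 = 16.0772
EBC = 16.0772·1.97

31.6720 EBC


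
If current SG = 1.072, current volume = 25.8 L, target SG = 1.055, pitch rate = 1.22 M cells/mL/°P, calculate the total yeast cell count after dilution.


V_w = V·((SG_c−1)/(SG_t−1)−1);  °P = 259 − 259/SG_t;  cells = rate·(V+V_w)·°P
V_w = 25.8·((1.072−1)/(1.055−1)−1) = 7.9745
V_final = 25.8 + 7.9745 = 33.7745
°P = 259 − 259/1.055 = 13.5024
cells = 1.22·33.7745·13.5024

556.3644 billion cells


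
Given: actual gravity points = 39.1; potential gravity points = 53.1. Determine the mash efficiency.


efficiency = actual / potential × 100
efficiency = 39.1 / 53.1 × 100

73.6347 %


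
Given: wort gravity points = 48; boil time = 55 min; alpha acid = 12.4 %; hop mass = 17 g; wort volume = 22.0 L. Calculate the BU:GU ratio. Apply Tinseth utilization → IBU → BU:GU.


U = 1.65·0.000125^(GP/1000)·(1−e^(−0.04t))/4.15;  IBU = (α/100)·m·U·1000/V;  BU:GU = IBU/GP
U = 1.65·0.000125^(48/1000)·(1−e^(−0.04·55))/4.15 = 0.2297
IBU = (12.4/100)·17·0.2297·1000/22.0 = 22.0056
BU:GU = 22.0056/48

0.4585


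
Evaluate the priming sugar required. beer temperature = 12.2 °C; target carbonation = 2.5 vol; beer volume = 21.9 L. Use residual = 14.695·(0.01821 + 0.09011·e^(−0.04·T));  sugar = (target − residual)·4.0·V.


residual = 14.695·(0.01821 + 0.09011·e^(−0.04·12.2)) = 1.0804
sugar = (2.5 − 1.0804)·4.0·21.9

124.3535 g


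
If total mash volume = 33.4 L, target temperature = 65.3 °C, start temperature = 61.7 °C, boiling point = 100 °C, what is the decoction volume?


V_dec = V_total·(T_target − T_start)/(T_boil − T_start)
V_dec = 33.4·(65.3 − 61.7)/(100 − 61.7)

3.1394 L


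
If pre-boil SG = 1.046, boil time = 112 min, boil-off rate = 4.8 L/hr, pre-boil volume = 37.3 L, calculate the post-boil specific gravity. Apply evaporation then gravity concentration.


V_post = V_pre − rate·(t/60);  SG_post = 1 + (SG_pre−1)·V_pre/V_post
V_post = 37.3 − 4.8·(112/60) = 28.3400
SG_post = 1 + (1.046 − 1)·37.3/28.3400

1.0605


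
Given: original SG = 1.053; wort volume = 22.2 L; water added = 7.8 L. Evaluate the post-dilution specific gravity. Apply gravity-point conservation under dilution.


SG_new = 1 + (SG_old − 1)·V_old/(V_old + V_water)
pts = (1.053 − 1)·1000·22.2/(22.2 + 7.8) = 39.2200
SG_new = 1 + 39.2200/1000

1.0392


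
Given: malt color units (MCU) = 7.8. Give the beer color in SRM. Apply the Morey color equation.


SRM = 1.4922 · MCU^0.6859
SRM = 1.4922 · 7.8^0.6859

6.1054 SRM


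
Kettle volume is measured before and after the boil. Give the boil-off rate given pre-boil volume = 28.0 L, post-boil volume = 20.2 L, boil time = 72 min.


rate = (V_pre − V_post) / (t_min/60)
rate = (28.0 − 20.2) / (72/60)

6.5000 L/hr


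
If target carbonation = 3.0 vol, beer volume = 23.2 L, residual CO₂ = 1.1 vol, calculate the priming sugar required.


sugar = (target − residual)·4.0·V
sugar = (3.0 − 1.1)·4.0·23.2

176.3200 g


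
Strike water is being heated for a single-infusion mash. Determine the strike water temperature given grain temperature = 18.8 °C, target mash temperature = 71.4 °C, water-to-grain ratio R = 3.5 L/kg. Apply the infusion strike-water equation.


T_strike = (0.41/R)·(T_mash − T_grain) + T_mash
T_strike = (0.41/3.5)·(71.4 − 18.8) + 71.4

77.5617 °C


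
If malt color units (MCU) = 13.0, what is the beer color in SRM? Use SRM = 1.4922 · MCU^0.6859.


SRM = 1.4922 · 13.0^0.6859

8.6672 SRM


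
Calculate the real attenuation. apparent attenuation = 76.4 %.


RA = AA · 0.8192
RA = 76.4 · 0.8192

62.5869 %


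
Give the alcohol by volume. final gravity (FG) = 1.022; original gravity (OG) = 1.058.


ABV = (OG − FG) · 131.25
ABV = (1.058 − 1.022) · 131.25

4.7250 % ABV


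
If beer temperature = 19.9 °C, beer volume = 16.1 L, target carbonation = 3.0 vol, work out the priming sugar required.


residual = 14.695·(0.01821 + 0.09011·e^(−0.04·T));  sugar = (target − residual)·4.0·V
residual = 14.695·(0.01821 + 0.09011·e^(−0.04·19.9)) = 0.8650
sugar = (3.0 − 0.8650)·4.0·16.1

137.4961 g


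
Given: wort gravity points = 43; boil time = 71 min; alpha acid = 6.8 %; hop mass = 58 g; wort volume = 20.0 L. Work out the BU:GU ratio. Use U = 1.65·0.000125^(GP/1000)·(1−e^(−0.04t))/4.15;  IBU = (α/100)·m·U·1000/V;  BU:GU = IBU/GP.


U = 1.65·0.000125^(43/1000)·(1−e^(−0.04·71))/4.15 = 0.2544
IBU = (6.8/100)·58·0.2544·1000/20.0 = 50.1608
BU:GU = 50.1608/43

1.1665


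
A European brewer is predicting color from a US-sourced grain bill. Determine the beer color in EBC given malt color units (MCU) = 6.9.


SRM = 1.4922·MCU^0.6859;  EBC = SRM·1.97
SRM = 1.4922·6.9^0.6859 = 5.6130
EBC = 5.6130·1.97

11.0576 EBC


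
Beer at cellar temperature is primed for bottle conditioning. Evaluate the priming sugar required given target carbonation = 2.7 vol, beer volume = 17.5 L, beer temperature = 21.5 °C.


residual = 14.695·(0.01821 + 0.09011·e^(−0.04·T));  sugar = (target − residual)·4.0·V
residual = 14.695·(0.01821 + 0.09011·e^(−0.04·21.5)) = 0.8279
sugar = (2.7 − 0.8279)·4.0·17.5

131.0447 g


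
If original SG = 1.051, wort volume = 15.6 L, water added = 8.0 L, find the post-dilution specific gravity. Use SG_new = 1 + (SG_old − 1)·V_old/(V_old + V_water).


pts = (1.051 − 1)·1000·15.6/(15.6 + 8.0) = 33.7119
SG_new = 1 + 33.7119/1000

1.0337


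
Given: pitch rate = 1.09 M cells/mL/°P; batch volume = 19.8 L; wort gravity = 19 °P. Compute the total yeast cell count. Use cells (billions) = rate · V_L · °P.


cells = 1.09 · 19.8 · 19

410.0580 billion cells


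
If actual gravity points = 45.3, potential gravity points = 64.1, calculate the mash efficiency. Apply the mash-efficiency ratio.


efficiency = actual / potential × 100
efficiency = 45.3 / 64.1 × 100

70.6708 %


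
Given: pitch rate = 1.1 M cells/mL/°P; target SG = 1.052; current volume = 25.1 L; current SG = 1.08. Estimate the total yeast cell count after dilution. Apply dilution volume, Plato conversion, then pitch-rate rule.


V_w = V·((SG_c−1)/(SG_t−1)−1);  °P = 259 − 259/SG_t;  cells = rate·(V+V_w)·°P
V_w = 25.1·((1.08−1)/(1.052−1)−1) = 13.5154
V_final = 25.1 + 13.5154 = 38.6154
°P = 259 − 259/1.052 = 12.8023
cells = 1.1·38.6154·12.8023

543.8015 billion cells


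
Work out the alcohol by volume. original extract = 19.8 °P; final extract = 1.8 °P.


SG = 259/(259 − P);  ABV = (OG − FG)·131.25
OG = 259/(259 − 19.8) = 1.0828
FG = 259/(259 − 1.8) = 1.0070
ABV = (1.0828 − 1.0070)·131.25

9.9458 % ABV


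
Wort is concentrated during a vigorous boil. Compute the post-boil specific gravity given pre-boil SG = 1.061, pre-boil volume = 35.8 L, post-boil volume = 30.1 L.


SG_post = 1 + (SG_pre − 1)·V_pre/V_post
pts_pre = (1.061 − 1)·1000 = 61.0000
pts_post = 61.0000·35.8/30.1 = 72.5515
SG_post = 1 + 72.5515/1000

1.0726


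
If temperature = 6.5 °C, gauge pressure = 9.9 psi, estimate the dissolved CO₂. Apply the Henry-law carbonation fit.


vols = (P + 14.695)·(0.01821 + 0.09011·e^(−0.04·T))
vols = (9.9 + 14.695)·(0.01821 + 0.09011·e^(−0.04·6.5))

2.1567 volumes


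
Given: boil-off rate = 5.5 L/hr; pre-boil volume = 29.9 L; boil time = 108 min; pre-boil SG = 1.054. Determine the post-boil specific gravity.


V_post = V_pre − rate·(t/60);  SG_post = 1 + (SG_pre−1)·V_pre/V_post
V_post = 29.9 − 5.5·(108/60) = 20.0000
SG_post = 1 + (1.054 − 1)·29.9/20.0000

1.0807


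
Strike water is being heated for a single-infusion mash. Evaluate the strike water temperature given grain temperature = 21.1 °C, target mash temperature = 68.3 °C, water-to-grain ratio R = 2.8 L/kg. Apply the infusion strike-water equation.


T_strike = (0.41/R)·(T_mash − T_grain) + T_mash
T_strike = (0.41/2.8)·(68.3 − 21.1) + 68.3

75.2114 °C


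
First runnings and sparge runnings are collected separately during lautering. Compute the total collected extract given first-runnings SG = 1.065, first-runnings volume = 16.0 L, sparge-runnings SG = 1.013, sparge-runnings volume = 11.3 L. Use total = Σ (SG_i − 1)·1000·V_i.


first = (1.065 − 1)·1000·16.0 = 1040.0000
sparge = (1.013 − 1)·1000·11.3 = 146.9000
total = 1040.0000 + 146.9000

1186.9000 gravity·L


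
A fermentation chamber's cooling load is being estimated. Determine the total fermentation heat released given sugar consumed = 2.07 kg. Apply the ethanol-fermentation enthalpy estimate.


Q = m_sugar · 590 kJ/kg
Q = 2.07 · 590

1221.3000 kJ


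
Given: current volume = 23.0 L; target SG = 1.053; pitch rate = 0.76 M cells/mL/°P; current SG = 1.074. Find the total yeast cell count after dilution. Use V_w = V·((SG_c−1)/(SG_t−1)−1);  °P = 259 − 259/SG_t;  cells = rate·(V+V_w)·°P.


V_w = 23.0·((1.074−1)/(1.053−1)−1) = 9.1132
V_final = 23.0 + 9.1132 = 32.1132
°P = 259 − 259/1.053 = 13.0361
cells = 0.76·32.1132·13.0361

318.1592 billion cells


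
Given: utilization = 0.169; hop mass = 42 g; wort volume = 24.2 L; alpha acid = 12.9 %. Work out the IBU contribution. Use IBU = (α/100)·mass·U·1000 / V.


IBU = (12.9/100)·42·0.169·1000 / 24.2

37.8364 IBU


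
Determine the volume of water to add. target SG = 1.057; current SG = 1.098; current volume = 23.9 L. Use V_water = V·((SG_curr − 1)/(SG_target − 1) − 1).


V_water = 23.9·((1.098 − 1)/(1.057 − 1) − 1)

17.1912 L


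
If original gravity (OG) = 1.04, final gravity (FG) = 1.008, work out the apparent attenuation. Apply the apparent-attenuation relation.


AA = (OG − FG)/(OG − 1) · 100
AA = (1.04 − 1.008)/(1.04 − 1) · 100

80.0000 %


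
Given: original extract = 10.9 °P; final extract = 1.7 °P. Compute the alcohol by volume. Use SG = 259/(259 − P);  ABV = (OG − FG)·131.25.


OG = 259/(259 − 10.9) = 1.0439
FG = 259/(259 − 1.7) = 1.0066
ABV = (1.0439 − 1.0066)·131.25

4.8991 % ABV


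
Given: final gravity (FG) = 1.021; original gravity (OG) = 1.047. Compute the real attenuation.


AA = (OG−FG)/(OG−1)·100;  RA = AA·0.8192
AA = (1.047 − 1.021)/(1.047 − 1)·100 = 55.3191
RA = 55.3191·0.8192

45.3174 %


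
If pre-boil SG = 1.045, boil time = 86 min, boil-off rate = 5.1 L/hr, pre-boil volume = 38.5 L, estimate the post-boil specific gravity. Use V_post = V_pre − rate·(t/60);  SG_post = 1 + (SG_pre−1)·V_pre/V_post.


V_post = 38.5 − 5.1·(86/60) = 31.1900
SG_post = 1 + (1.045 − 1)·38.5/31.1900

1.0555


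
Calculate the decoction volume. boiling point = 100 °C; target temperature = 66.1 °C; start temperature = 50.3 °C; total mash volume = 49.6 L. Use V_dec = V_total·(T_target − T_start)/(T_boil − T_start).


V_dec = 49.6·(66.1 − 50.3)/(100 − 50.3)

15.7682 L


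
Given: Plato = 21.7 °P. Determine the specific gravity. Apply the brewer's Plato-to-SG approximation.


SG = 259/(259 − P)
SG = 259/(259 − 21.7)

1.0914


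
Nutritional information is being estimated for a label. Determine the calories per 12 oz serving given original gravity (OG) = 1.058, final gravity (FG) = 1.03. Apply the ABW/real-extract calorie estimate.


ABW = (OG−FG)·131.25·0.79/FG;  °P = 259 − 259/SG (for OG→OE and FG→AE);  RE = 0.1808·OE + 0.8192·AE;  Cal = (6.9·ABW + 4·(RE−0.1))·FG·3.55
ABW = (1.058 − 1.03)·131.25·0.79/1.03 = 2.8187
OE = 259 − 259/1.058 = 14.1985 °P
AE = 259 − 259/1.03 = 7.5437 °P
RE = 0.1808·14.1985 + 0.8192·7.5437 = 8.7469 °P
Cal = (6.9·2.8187 + 4·(8.7469−0.1))·1.03·3.55

197.5843 kcal


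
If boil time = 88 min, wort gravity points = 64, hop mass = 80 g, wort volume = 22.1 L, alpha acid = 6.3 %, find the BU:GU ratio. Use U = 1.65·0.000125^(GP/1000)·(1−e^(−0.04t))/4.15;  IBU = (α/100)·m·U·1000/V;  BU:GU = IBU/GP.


U = 1.65·0.000125^(64/1000)·(1−e^(−0.04·88))/4.15 = 0.2171
IBU = (6.3/100)·80·0.2171·1000/22.1 = 49.5025
BU:GU = 49.5025/64

0.7735


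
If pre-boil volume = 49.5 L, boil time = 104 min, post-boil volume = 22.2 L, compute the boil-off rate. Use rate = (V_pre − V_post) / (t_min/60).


rate = (49.5 − 22.2) / (104/60)

15.7500 L/hr


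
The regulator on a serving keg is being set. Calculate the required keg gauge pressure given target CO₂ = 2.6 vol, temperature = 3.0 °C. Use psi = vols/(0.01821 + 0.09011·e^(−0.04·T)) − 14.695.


psi = 2.6/(0.01821 + 0.09011·e^(−0.04·3.0)) − 14.695

11.8004 psi


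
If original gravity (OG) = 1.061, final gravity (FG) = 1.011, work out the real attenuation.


AA = (OG−FG)/(OG−1)·100;  RA = AA·0.8192
AA = (1.061 − 1.011)/(1.061 − 1)·100 = 81.9672
RA = 81.9672·0.8192

67.1475 %


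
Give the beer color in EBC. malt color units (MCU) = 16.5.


SRM = 1.4922·MCU^0.6859;  EBC = SRM·1.97
SRM = 1.4922·16.5^0.6859 = 10.2070
EBC = 10.2070·1.97

20.1078 EBC


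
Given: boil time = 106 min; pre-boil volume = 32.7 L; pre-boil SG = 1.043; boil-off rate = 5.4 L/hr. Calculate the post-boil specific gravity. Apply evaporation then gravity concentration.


V_post = V_pre − rate·(t/60);  SG_post = 1 + (SG_pre−1)·V_pre/V_post
V_post = 32.7 − 5.4·(106/60) = 23.1600
SG_post = 1 + (1.043 − 1)·32.7/23.1600

1.0607


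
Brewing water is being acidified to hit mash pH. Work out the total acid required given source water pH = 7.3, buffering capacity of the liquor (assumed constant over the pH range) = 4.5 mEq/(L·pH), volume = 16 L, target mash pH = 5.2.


acid = buffering capacity · (pH_source − pH_target) · V
acid = 4.5 · (7.3 − 5.2) · 16

151.2000 mEq


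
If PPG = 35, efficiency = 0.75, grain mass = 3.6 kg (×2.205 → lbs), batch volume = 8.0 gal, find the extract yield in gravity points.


points = lbs × PPG × eff / vol
lbs = 3.6 × 2.205 = 7.9380
points = 7.9380 × 35 × 0.75 / 8.0

26.0466 points


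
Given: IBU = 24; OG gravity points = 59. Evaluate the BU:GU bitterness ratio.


BU:GU = IBU / OG_points
BU:GU = 24 / 59

0.4068


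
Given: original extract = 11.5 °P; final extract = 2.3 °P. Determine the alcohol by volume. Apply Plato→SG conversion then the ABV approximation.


SG = 259/(259 − P);  ABV = (OG − FG)·131.25
OG = 259/(259 − 11.5) = 1.0465
FG = 259/(259 − 2.3) = 1.0090
ABV = (1.0465 − 1.0090)·131.25

4.9225 % ABV


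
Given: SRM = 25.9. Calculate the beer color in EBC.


EBC = SRM · 1.97
EBC = 25.9 · 1.97

51.0230 EBC


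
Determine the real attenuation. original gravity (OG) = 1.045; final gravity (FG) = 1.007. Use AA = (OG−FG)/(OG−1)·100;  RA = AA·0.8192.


AA = (1.045 − 1.007)/(1.045 − 1)·100 = 84.4444
RA = 84.4444·0.8192

69.1769 %


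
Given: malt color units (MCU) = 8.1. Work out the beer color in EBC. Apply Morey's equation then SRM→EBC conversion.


SRM = 1.4922·MCU^0.6859;  EBC = SRM·1.97
SRM = 1.4922·8.1^0.6859 = 6.2655
EBC = 6.2655·1.97

12.3431 EBC


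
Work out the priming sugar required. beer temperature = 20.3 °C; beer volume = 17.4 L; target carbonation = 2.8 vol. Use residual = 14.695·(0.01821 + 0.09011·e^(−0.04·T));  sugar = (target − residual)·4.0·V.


residual = 14.695·(0.01821 + 0.09011·e^(−0.04·20.3)) = 0.8555
sugar = (2.8 − 0.8555)·4.0·17.4

135.3382 g


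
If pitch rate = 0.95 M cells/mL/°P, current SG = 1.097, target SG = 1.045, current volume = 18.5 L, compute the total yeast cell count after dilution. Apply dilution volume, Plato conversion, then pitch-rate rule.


V_w = V·((SG_c−1)/(SG_t−1)−1);  °P = 259 − 259/SG_t;  cells = rate·(V+V_w)·°P
V_w = 18.5·((1.097−1)/(1.045−1)−1) = 21.3778
V_final = 18.5 + 21.3778 = 39.8778
°P = 259 − 259/1.045 = 11.1531
cells = 0.95·39.8778·11.1531

422.5232 billion cells


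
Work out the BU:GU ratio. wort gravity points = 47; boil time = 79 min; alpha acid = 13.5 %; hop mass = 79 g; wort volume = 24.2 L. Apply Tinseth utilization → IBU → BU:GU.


U = 1.65·0.000125^(GP/1000)·(1−e^(−0.04t))/4.15;  IBU = (α/100)·m·U·1000/V;  BU:GU = IBU/GP
U = 1.65·0.000125^(47/1000)·(1−e^(−0.04·79))/4.15 = 0.2496
IBU = (13.5/100)·79·0.2496·1000/24.2 = 109.9787
BU:GU = 109.9787/47

2.3400


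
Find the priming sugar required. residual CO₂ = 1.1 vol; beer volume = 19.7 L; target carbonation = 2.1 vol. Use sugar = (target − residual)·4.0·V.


sugar = (2.1 − 1.1)·4.0·19.7

78.8000 g


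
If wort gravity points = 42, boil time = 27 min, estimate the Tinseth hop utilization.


U = 1.65·0.000125^(GP/1000) · (1 − e^(−0.04·t))/4.15
bigness = 1.65·0.000125^(42/1000) = 1.1312
boil_factor = (1 − e^(−0.04·27))/4.15 = 0.1591
U = 1.1312 · 0.1591

0.1800


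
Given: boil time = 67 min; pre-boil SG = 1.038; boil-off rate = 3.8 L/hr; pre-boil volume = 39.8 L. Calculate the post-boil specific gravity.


V_post = V_pre − rate·(t/60);  SG_post = 1 + (SG_pre−1)·V_pre/V_post
V_post = 39.8 − 3.8·(67/60) = 35.5567
SG_post = 1 + (1.038 − 1)·39.8/35.5567

1.0425


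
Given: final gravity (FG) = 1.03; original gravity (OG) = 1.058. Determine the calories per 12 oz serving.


ABW = (OG−FG)·131.25·0.79/FG;  °P = 259 − 259/SG (for OG→OE and FG→AE);  RE = 0.1808·OE + 0.8192·AE;  Cal = (6.9·ABW + 4·(RE−0.1))·FG·3.55
ABW = (1.058 − 1.03)·131.25·0.79/1.03 = 2.8187
OE = 259 − 259/1.058 = 14.1985 °P
AE = 259 − 259/1.03 = 7.5437 °P
RE = 0.1808·14.1985 + 0.8192·7.5437 = 8.7469 °P
Cal = (6.9·2.8187 + 4·(8.7469−0.1))·1.03·3.55

197.5843 kcal


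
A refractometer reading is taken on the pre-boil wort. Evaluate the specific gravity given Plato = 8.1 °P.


SG = 259/(259 − P)
SG = 259/(259 − 8.1)

1.0323


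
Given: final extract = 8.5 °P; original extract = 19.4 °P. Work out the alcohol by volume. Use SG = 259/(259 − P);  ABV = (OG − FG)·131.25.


OG = 259/(259 − 19.4) = 1.0810
FG = 259/(259 − 8.5) = 1.0339
ABV = (1.0810 − 1.0339)·131.25

6.1735 % ABV


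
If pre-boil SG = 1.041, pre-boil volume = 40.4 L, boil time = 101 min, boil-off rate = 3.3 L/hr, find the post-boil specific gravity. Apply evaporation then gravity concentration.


V_post = V_pre − rate·(t/60);  SG_post = 1 + (SG_pre−1)·V_pre/V_post
V_post = 40.4 − 3.3·(101/60) = 34.8450
SG_post = 1 + (1.041 − 1)·40.4/34.8450

1.0475


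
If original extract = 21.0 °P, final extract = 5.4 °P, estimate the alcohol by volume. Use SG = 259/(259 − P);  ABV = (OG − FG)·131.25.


OG = 259/(259 − 21.0) = 1.0882
FG = 259/(259 − 5.4) = 1.0213
ABV = (1.0882 − 1.0213)·131.25

8.7861 % ABV


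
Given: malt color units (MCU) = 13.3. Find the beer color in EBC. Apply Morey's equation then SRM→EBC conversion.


SRM = 1.4922·MCU^0.6859;  EBC = SRM·1.97
SRM = 1.4922·13.3^0.6859 = 8.8039
EBC = 8.8039·1.97

17.3438 EBC


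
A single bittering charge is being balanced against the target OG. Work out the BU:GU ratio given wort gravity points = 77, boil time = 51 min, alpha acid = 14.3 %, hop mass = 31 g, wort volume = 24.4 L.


U = 1.65·0.000125^(GP/1000)·(1−e^(−0.04t))/4.15;  IBU = (α/100)·m·U·1000/V;  BU:GU = IBU/GP
U = 1.65·0.000125^(77/1000)·(1−e^(−0.04·51))/4.15 = 0.1731
IBU = (14.3/100)·31·0.1731·1000/24.4 = 31.4565
BU:GU = 31.4565/77

0.4085


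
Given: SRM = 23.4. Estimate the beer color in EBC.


EBC = SRM · 1.97
EBC = 23.4 · 1.97

46.0980 EBC


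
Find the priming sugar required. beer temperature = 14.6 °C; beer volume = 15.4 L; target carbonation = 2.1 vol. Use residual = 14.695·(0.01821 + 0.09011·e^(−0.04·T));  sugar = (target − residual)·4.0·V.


residual = 14.695·(0.01821 + 0.09011·e^(−0.04·14.6)) = 1.0060
sugar = (2.1 − 1.0060)·4.0·15.4

67.3882 g


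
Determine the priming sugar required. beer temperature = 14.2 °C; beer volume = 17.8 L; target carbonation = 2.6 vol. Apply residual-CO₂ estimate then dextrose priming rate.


residual = 14.695·(0.01821 + 0.09011·e^(−0.04·T));  sugar = (target − residual)·4.0·V
residual = 14.695·(0.01821 + 0.09011·e^(−0.04·14.2)) = 1.0179
sugar = (2.6 − 1.0179)·4.0·17.8

112.6423 g


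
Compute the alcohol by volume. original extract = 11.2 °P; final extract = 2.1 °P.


SG = 259/(259 − P);  ABV = (OG − FG)·131.25
OG = 259/(259 − 11.2) = 1.0452
FG = 259/(259 − 2.1) = 1.0082
ABV = (1.0452 − 1.0082)·131.25

4.8593 % ABV


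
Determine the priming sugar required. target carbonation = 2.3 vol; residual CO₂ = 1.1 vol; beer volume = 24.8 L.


sugar = (target − residual)·4.0·V
sugar = (2.3 − 1.1)·4.0·24.8

119.0400 g


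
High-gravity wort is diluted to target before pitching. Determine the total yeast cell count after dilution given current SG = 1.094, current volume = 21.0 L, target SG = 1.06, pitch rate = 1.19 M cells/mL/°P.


V_w = V·((SG_c−1)/(SG_t−1)−1);  °P = 259 − 259/SG_t;  cells = rate·(V+V_w)·°P
V_w = 21.0·((1.094−1)/(1.06−1)−1) = 11.9000
V_final = 21.0 + 11.9000 = 32.9000
°P = 259 − 259/1.06 = 14.6604
cells = 1.19·32.9000·14.6604

573.9684 billion cells


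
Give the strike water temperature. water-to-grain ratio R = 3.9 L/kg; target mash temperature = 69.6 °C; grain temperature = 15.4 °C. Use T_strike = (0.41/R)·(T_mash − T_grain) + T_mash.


T_strike = (0.41/3.9)·(69.6 − 15.4) + 69.6

75.2979 °C


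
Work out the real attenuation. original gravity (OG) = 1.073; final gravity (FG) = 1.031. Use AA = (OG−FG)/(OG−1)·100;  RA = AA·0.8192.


AA = (1.073 − 1.031)/(1.073 − 1)·100 = 57.5342
RA = 57.5342·0.8192

47.1321 %


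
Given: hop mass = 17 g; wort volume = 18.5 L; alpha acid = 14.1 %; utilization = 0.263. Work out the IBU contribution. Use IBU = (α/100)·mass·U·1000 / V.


IBU = (14.1/100)·17·0.263·1000 / 18.5

34.0763 IBU


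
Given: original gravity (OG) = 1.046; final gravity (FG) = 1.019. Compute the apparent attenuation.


AA = (OG − FG)/(OG − 1) · 100
AA = (1.046 − 1.019)/(1.046 − 1) · 100

58.6957 %


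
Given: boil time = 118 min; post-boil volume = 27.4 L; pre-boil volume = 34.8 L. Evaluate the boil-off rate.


rate = (V_pre − V_post) / (t_min/60)
rate = (34.8 − 27.4) / (118/60)

3.7627 L/hr


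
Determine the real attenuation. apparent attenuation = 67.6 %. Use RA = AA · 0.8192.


RA = 67.6 · 0.8192

55.3779 %


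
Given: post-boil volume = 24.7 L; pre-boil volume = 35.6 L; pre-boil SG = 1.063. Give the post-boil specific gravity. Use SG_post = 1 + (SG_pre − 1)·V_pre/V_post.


pts_pre = (1.063 − 1)·1000 = 63.0000
pts_post = 63.0000·35.6/24.7 = 90.8016
SG_post = 1 + 90.8016/1000

1.0908


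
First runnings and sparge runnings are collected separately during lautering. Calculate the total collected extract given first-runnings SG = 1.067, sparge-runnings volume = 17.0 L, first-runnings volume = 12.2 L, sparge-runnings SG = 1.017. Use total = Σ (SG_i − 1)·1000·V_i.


first = (1.067 − 1)·1000·12.2 = 817.4000
sparge = (1.017 − 1)·1000·17.0 = 289.0000
total = 817.4000 + 289.0000

1106.4000 gravity·L


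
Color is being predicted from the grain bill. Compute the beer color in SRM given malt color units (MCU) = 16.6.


SRM = 1.4922 · MCU^0.6859
SRM = 1.4922 · 16.6^0.6859

10.2494 SRM


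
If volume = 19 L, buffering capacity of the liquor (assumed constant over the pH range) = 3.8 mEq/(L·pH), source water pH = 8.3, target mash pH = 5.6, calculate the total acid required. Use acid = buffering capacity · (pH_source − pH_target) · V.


acid = 3.8 · (8.3 − 5.6) · 19

194.9400 mEq


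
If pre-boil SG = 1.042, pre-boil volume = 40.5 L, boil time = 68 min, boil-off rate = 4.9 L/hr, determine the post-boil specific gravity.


V_post = V_pre − rate·(t/60);  SG_post = 1 + (SG_pre−1)·V_pre/V_post
V_post = 40.5 − 4.9·(68/60) = 34.9467
SG_post = 1 + (1.042 − 1)·40.5/34.9467

1.0487


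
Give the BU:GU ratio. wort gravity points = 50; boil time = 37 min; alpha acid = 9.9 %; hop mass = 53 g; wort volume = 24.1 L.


U = 1.65·0.000125^(GP/1000)·(1−e^(−0.04t))/4.15;  IBU = (α/100)·m·U·1000/V;  BU:GU = IBU/GP
U = 1.65·0.000125^(50/1000)·(1−e^(−0.04·37))/4.15 = 0.1959
IBU = (9.9/100)·53·0.1959·1000/24.1 = 42.6576
BU:GU = 42.6576/50

0.8532


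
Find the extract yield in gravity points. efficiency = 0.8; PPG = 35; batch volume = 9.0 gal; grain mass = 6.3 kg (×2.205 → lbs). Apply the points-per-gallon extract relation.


points = lbs × PPG × eff / vol
lbs = 6.3 × 2.205 = 13.8915
points = 13.8915 × 35 × 0.8 / 9.0

43.2180 points


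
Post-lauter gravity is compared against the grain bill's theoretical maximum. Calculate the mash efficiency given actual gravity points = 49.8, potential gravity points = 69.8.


efficiency = actual / potential × 100
efficiency = 49.8 / 69.8 × 100

71.3467 %


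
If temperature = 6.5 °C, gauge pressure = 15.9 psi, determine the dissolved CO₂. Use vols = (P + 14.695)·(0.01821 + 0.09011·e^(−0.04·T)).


vols = (15.9 + 14.695)·(0.01821 + 0.09011·e^(−0.04·6.5))

2.6829 volumes


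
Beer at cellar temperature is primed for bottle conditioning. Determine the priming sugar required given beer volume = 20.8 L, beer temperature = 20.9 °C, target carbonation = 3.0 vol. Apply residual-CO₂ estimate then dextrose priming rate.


residual = 14.695·(0.01821 + 0.09011·e^(−0.04·T));  sugar = (target − residual)·4.0·V
residual = 14.695·(0.01821 + 0.09011·e^(−0.04·20.9)) = 0.8415
sugar = (3.0 − 0.8415)·4.0·20.8

179.5836 g


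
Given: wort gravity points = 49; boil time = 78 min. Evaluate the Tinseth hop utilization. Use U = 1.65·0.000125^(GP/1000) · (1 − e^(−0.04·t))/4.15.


bigness = 1.65·0.000125^(49/1000) = 1.0623
boil_factor = (1 − e^(−0.04·78))/4.15 = 0.2303
U = 1.0623 · 0.2303

0.2447


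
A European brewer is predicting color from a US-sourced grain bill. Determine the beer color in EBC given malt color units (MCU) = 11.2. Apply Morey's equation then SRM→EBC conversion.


SRM = 1.4922·MCU^0.6859;  EBC = SRM·1.97
SRM = 1.4922·11.2^0.6859 = 7.8250
EBC = 7.8250·1.97

15.4153 EBC


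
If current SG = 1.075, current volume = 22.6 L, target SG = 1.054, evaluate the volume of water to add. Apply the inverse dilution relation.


V_water = V·((SG_curr − 1)/(SG_target − 1) − 1)
V_water = 22.6·((1.075 − 1)/(1.054 − 1) − 1)

8.7889 L


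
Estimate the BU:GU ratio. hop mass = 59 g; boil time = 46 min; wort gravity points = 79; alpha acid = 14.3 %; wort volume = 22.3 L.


U = 1.65·0.000125^(GP/1000)·(1−e^(−0.04t))/4.15;  IBU = (α/100)·m·U·1000/V;  BU:GU = IBU/GP
U = 1.65·0.000125^(79/1000)·(1−e^(−0.04·46))/4.15 = 0.1644
IBU = (14.3/100)·59·0.1644·1000/22.3 = 62.2107
BU:GU = 62.2107/79

0.7875


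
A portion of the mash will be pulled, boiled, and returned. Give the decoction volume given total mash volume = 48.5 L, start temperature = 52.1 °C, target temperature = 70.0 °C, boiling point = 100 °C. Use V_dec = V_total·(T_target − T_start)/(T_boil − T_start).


V_dec = 48.5·(70.0 − 52.1)/(100 − 52.1)

18.1242 L


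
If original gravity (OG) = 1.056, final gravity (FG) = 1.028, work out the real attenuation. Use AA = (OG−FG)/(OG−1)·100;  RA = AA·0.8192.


AA = (1.056 − 1.028)/(1.056 − 1)·100 = 50.0000
RA = 50.0000·0.8192

40.9600 %


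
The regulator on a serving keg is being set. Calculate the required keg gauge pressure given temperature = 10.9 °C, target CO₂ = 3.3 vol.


psi = vols/(0.01821 + 0.09011·e^(−0.04·T)) − 14.695
psi = 3.3/(0.01821 + 0.09011·e^(−0.04·10.9)) − 14.695

28.4554 psi


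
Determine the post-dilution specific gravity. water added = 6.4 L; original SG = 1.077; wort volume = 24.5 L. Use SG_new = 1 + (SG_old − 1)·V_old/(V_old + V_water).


pts = (1.077 − 1)·1000·24.5/(24.5 + 6.4) = 61.0518
SG_new = 1 + 61.0518/1000

1.0611


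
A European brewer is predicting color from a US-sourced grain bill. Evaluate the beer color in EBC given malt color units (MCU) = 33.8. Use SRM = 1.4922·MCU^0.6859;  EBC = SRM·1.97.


SRM = 1.4922·33.8^0.6859 = 16.6921
EBC = 16.6921·1.97

32.8834 EBC


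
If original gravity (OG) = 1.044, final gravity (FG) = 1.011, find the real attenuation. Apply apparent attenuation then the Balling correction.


AA = (OG−FG)/(OG−1)·100;  RA = AA·0.8192
AA = (1.044 − 1.011)/(1.044 − 1)·100 = 75.0000
RA = 75.0000·0.8192

61.4400 %


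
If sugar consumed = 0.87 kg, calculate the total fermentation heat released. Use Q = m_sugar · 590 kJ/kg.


Q = 0.87 · 590

513.3000 kJ


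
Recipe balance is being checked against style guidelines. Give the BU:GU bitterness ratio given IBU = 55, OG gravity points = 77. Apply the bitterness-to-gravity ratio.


BU:GU = IBU / OG_points
BU:GU = 55 / 77

0.7143


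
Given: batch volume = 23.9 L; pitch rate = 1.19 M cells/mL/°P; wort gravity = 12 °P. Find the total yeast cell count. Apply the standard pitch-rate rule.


cells (billions) = rate · V_L · °P
cells = 1.19 · 23.9 · 12

341.2920 billion cells


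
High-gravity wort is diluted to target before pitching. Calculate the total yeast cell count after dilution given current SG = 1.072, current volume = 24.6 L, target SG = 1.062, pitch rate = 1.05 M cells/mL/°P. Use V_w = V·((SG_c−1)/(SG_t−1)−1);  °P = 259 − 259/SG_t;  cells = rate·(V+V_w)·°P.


V_w = 24.6·((1.072−1)/(1.062−1)−1) = 3.9677
V_final = 24.6 + 3.9677 = 28.5677
°P = 259 − 259/1.062 = 15.1205
cells = 1.05·28.5677·15.1205

453.5573 billion cells


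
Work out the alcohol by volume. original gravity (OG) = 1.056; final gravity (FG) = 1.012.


ABV = (OG − FG) · 131.25
ABV = (1.056 − 1.012) · 131.25

5.7750 % ABV


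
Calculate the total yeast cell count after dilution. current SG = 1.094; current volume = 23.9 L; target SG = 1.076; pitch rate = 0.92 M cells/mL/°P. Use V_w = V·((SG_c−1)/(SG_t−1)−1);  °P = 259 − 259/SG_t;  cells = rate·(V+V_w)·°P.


V_w = 23.9·((1.094−1)/(1.076−1)−1) = 5.6605
V_final = 23.9 + 5.6605 = 29.5605
°P = 259 − 259/1.076 = 18.2937
cells = 0.92·29.5605·18.2937

497.5092 billion cells


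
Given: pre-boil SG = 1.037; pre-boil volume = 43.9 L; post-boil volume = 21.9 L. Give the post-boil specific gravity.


SG_post = 1 + (SG_pre − 1)·V_pre/V_post
pts_pre = (1.037 − 1)·1000 = 37.0000
pts_post = 37.0000·43.9/21.9 = 74.1689
SG_post = 1 + 74.1689/1000

1.0742


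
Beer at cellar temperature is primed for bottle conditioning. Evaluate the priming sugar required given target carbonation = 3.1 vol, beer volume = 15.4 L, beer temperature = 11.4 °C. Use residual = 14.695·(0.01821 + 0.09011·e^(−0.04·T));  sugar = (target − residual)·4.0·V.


residual = 14.695·(0.01821 + 0.09011·e^(−0.04·11.4)) = 1.1069
sugar = (3.1 − 1.1069)·4.0·15.4

122.7767 g


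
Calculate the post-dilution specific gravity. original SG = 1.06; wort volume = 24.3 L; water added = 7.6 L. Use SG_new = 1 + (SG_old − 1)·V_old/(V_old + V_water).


pts = (1.06 − 1)·1000·24.3/(24.3 + 7.6) = 45.7053
SG_new = 1 + 45.7053/1000

1.0457


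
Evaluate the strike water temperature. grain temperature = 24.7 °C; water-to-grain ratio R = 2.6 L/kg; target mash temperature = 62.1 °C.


T_strike = (0.41/R)·(T_mash − T_grain) + T_mash
T_strike = (0.41/2.6)·(62.1 − 24.7) + 62.1

67.9977 °C


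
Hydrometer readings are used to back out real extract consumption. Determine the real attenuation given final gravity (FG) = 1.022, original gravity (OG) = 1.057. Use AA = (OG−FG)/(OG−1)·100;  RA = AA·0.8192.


AA = (1.057 − 1.022)/(1.057 − 1)·100 = 61.4035
RA = 61.4035·0.8192

50.3018 %


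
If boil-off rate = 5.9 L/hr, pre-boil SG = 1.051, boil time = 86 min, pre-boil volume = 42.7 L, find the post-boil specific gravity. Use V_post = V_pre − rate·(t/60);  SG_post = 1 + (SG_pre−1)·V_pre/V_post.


V_post = 42.7 − 5.9·(86/60) = 34.2433
SG_post = 1 + (1.051 − 1)·42.7/34.2433

1.0636


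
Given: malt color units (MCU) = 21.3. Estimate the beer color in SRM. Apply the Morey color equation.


SRM = 1.4922 · MCU^0.6859
SRM = 1.4922 · 21.3^0.6859

12.1608 SRM


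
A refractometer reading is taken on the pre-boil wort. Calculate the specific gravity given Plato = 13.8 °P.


SG = 259/(259 − P)
SG = 259/(259 − 13.8)

1.0563


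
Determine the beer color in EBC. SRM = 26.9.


EBC = SRM · 1.97
EBC = 26.9 · 1.97

52.9930 EBC


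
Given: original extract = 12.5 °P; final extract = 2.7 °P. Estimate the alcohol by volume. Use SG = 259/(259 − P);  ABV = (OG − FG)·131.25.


OG = 259/(259 − 12.5) = 1.0507
FG = 259/(259 − 2.7) = 1.0105
ABV = (1.0507 − 1.0105)·131.25

5.2730 % ABV


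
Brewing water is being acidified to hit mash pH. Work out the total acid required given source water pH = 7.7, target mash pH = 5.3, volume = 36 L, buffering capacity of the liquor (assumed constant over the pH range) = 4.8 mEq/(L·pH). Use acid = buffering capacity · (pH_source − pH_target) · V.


acid = 4.8 · (7.7 − 5.3) · 36

414.7200 mEq


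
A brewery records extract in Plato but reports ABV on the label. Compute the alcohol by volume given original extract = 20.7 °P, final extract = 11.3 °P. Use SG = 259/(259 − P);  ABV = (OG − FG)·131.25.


OG = 259/(259 − 20.7) = 1.0869
FG = 259/(259 − 11.3) = 1.0456
ABV = (1.0869 − 1.0456)·131.25

5.4135 % ABV


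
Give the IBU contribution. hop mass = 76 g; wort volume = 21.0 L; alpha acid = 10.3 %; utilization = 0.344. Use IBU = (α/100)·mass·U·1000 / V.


IBU = (10.3/100)·76·0.344·1000 / 21.0

128.2301 IBU


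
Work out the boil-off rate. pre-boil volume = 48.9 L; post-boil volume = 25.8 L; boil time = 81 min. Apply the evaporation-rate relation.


rate = (V_pre − V_post) / (t_min/60)
rate = (48.9 − 25.8) / (81/60)

17.1111 L/hr


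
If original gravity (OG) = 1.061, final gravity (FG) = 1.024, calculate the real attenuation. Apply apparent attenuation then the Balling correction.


AA = (OG−FG)/(OG−1)·100;  RA = AA·0.8192
AA = (1.061 − 1.024)/(1.061 − 1)·100 = 60.6557
RA = 60.6557·0.8192

49.6892 %


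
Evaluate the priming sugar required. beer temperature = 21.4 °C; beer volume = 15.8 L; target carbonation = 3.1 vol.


residual = 14.695·(0.01821 + 0.09011·e^(−0.04·T));  sugar = (target − residual)·4.0·V
residual = 14.695·(0.01821 + 0.09011·e^(−0.04·21.4)) = 0.8302
sugar = (3.1 − 0.8302)·4.0·15.8

143.4527 g
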